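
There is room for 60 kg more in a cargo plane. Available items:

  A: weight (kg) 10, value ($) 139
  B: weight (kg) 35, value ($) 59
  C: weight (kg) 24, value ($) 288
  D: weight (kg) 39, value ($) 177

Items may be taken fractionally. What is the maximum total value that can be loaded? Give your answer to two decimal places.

Sort by value per unit weight and fill in that order.
Ratios (sorted): A 13.90, C 12.00, D 4.54, B 1.69
take A (10 @ 139); take C (24 @ 288); take 26/39 of D → 118.00. Capacity used 60/60.
Total value = 545.00

545.00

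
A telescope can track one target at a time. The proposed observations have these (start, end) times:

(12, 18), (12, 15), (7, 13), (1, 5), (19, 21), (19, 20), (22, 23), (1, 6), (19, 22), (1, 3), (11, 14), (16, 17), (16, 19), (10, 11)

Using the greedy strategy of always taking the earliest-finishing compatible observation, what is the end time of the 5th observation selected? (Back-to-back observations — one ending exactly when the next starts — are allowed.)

Sorted by end: (1,3)  (1,5)  (1,6)  (10,11)  (7,13)  (11,14)  (12,15)  (16,17)  (12,18)  (16,19)  (19,20)  (19,21)  (19,22)  (22,23)
take (1,3); take (10,11); skip (7,13); take (11,14); take (16,17); skip (16,19); take (19,20); take (22,23).
Selected: (1,3) (10,11) (11,14) (16,17) (19,20) (22,23)

20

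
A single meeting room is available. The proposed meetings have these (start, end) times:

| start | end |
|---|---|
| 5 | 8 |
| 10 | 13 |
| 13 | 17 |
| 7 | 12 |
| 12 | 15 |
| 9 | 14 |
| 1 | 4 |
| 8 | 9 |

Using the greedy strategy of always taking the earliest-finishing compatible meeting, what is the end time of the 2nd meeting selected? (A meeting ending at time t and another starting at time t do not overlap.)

8

Sorted by end: (1,4)  (5,8)  (8,9)  (7,12)  (10,13)  (9,14)  (12,15)  (13,17)
take (1,4); take (5,8); take (8,9); take (10,13); skip (9,14); skip (12,15); take (13,17).
Selected: (1,4) (5,8) (8,9) (10,13) (13,17)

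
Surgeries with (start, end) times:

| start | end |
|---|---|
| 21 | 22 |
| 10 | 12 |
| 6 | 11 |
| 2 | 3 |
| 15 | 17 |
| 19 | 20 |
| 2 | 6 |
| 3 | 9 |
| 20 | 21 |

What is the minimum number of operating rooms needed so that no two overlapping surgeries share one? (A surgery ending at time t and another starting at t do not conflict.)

Count concurrent intervals with a sweep; the peak is the room count.
Events (time:±→running): 2:+→1 2:+→2 … peak 2.

2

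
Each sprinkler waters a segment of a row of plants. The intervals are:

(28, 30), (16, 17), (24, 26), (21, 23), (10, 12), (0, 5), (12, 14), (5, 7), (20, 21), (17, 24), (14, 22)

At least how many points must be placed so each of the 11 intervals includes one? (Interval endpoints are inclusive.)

6

Sort by right endpoint; whenever an interval is uncovered, place a point at its right end.
By right end: [0,5]  [5,7]  [10,12]  [12,14]  [16,17]  [20,21]  [14,22]  [21,23]  [17,24]  [24,26]  [28,30]
[0,5] uncovered → point at 5; [10,12] uncovered → point at 12; [16,17] uncovered → point at 17; [20,21] uncovered → point at 21; [24,26] uncovered → point at 26; [28,30] uncovered → point at 30.
Points: 5, 12, 17, 21, 26, 30 (6 total).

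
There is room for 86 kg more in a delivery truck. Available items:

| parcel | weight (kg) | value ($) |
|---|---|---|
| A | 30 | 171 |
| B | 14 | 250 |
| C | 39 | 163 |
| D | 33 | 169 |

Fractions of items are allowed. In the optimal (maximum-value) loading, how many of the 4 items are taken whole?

Order: B (250/14=17.86) > A (171/30=5.70) > D (169/33=5.12) > C (163/39=4.18)
Fill: take B (14 @ 250) → take A (30 @ 171) → take D (33 @ 169) → take 9/39 of C → 37.62; 86/86 used.
3 item(s) taken whole; one partial (take 9/39 of C).

3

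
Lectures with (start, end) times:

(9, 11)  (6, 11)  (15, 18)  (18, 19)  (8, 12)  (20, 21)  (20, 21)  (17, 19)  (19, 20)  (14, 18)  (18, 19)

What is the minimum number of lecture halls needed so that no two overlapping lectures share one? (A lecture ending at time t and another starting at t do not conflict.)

3

starts: [6, 8, 9, 14, 15, 17, 18, 18, 19, 20, 20]
ends:   [11, 11, 12, 18, 18, 19, 19, 19, 20, 21, 21]
s6→1 s8→2 s9→3  — peak 3.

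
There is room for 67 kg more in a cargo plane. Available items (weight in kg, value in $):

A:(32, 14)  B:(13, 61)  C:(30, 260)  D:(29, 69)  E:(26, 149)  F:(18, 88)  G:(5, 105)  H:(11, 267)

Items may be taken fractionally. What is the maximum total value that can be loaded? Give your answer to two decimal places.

Sort by value per unit weight and fill in that order.
Ratios (sorted): H 24.27, G 21.00, C 8.67, E 5.73, F 4.89, B 4.69, D 2.38, A 0.44
take H (11 @ 267); take G (5 @ 105); take C (30 @ 260); take 21/26 of E → 120.35. Capacity used 67/67.
Total value = 752.35

752.35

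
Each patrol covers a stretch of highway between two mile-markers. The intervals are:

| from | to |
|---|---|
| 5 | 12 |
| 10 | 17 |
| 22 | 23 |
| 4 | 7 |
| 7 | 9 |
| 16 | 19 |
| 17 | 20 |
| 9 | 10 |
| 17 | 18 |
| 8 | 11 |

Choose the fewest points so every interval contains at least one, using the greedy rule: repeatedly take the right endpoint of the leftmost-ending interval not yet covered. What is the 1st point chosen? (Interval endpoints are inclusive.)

Sort by right endpoint; whenever an interval is uncovered, place a point at its right end.
By right end: [4,7]  [7,9]  [9,10]  [8,11]  [5,12]  [10,17]  [17,18]  [16,19]  [17,20]  [22,23]
[4,7] uncovered → point at 7; [9,10] uncovered → point at 10; [17,18] uncovered → point at 18; [22,23] uncovered → point at 23.
Points: 7, 10, 18, 23 (4 total).

7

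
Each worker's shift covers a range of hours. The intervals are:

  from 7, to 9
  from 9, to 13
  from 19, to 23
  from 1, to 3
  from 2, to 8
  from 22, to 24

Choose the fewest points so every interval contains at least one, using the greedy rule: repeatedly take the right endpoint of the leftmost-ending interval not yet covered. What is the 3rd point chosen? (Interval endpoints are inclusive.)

23

Sorted: [1,3] [2,8] [7,9] [9,13] [19,23] [22,24]
{[1,3],[2,8]} hit by 3; {[7,9],[9,13]} hit by 9; {[19,23],[22,24]} hit by 23.
Points: 3, 9, 23 (3 total).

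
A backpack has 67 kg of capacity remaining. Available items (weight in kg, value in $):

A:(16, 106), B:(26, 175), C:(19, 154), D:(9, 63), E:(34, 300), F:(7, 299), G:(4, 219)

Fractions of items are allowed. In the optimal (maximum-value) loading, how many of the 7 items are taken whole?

4

Greedy by value/weight ratio, highest first.
Order: G (219/4=54.75) > F (299/7=42.71) > E (300/34=8.82) > C (154/19=8.11) > D (63/9=7.00) > B (175/26=6.73) > A (106/16=6.62)
Fill: take G (4 @ 219) → take F (7 @ 299) → take E (34 @ 300) → take C (19 @ 154) → take 3/9 of D → 21.00; 67/67 used.
4 item(s) taken whole; one partial (take 3/9 of D).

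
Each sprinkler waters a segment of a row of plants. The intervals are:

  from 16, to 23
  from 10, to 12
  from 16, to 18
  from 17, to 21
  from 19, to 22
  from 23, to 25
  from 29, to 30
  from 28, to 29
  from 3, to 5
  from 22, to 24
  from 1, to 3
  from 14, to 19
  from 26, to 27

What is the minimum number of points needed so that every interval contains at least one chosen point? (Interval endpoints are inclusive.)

Sort by right endpoint; whenever an interval is uncovered, place a point at its right end.
By right end: [1,3]  [3,5]  [10,12]  [16,18]  [14,19]  [17,21]  [19,22]  [16,23]  [22,24]  [23,25]  [26,27]  [28,29]  [29,30]
[1,3] uncovered → point at 3; [10,12] uncovered → point at 12; [16,18] uncovered → point at 18; [19,22] uncovered → point at 22; [23,25] uncovered → point at 25; [26,27] uncovered → point at 27; [28,29] uncovered → point at 29.
Points: 3, 12, 18, 22, 25, 27, 29 (7 total).

7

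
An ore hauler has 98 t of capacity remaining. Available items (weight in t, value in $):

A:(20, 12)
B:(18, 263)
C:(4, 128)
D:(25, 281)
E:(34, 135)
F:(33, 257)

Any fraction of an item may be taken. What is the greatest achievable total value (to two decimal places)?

Greedy by value/weight ratio, highest first.
Order: C (128/4=32.00) > B (263/18=14.61) > D (281/25=11.24) > F (257/33=7.79) > E (135/34=3.97) > A (12/20=0.60)
Fill: take C (4 @ 128) → take B (18 @ 263) → take D (25 @ 281) → take F (33 @ 257) → take 18/34 of E → 71.47; 98/98 used.
Total value = 1000.47

1000.47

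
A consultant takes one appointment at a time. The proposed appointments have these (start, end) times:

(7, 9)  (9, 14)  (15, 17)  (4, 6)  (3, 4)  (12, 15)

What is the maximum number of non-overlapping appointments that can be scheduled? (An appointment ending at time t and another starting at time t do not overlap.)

Sorted by end: (3,4)  (4,6)  (7,9)  (9,14)  (12,15)  (15,17)
take (3,4); take (4,6); take (7,9); take (9,14); skip (12,15); take (15,17).
Selected 5 appointments.

5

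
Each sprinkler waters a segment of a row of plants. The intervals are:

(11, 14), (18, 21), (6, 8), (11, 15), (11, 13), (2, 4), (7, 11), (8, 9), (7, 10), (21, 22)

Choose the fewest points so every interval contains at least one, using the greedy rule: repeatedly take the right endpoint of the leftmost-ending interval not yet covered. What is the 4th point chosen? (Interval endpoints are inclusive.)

21

Sorted: [2,4] [6,8] [8,9] [7,10] [7,11] [11,13] [11,14] [11,15] [18,21] [21,22]
{[2,4]} hit by 4; {[6,8],[8,9],[7,10],[7,11]} hit by 8; {[11,13],[11,14],[11,15]} hit by 13; {[18,21],[21,22]} hit by 21.
Points: 4, 8, 13, 21 (4 total).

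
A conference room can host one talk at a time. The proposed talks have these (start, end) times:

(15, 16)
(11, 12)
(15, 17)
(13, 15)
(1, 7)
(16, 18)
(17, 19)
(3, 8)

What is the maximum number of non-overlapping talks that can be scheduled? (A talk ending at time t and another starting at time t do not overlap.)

Order by finish time; keep every interval that doesn't clash with the previous kept one.
Sorted by end: (1,7)  (3,8)  (11,12)  (13,15)  (15,16)  (15,17)  (16,18)  (17,19)
take (1,7); skip (3,8); take (11,12); take (13,15); take (15,16); take (16,18).
Selected 5 talks.

5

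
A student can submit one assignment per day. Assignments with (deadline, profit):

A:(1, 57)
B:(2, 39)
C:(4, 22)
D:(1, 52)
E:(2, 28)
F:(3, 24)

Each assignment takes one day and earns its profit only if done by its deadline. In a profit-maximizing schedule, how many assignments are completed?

4

Sort by profit descending; place each in the latest free slot ≤ its deadline.
Profit order: A=57 D=52 B=39 E=28 F=24 C=22
Assign: A→slot 1, D skipped, B→slot 2, E skipped, F→slot 3, C→slot 4.
Slots: [1:A] [2:B] [3:F] [4:C]
4 of 6 scheduled.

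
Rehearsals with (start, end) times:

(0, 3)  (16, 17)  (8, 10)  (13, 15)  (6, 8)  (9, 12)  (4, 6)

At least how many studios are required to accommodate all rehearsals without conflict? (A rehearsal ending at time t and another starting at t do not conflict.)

2

Count concurrent intervals with a sweep; the peak is the room count.
starts: [0, 4, 6, 8, 9, 13, 16]
ends:   [3, 6, 8, 10, 12, 15, 17]
s0→1 e3→0 s4→1 e6→0 s6→1 e8→0 s8→1 s9→2  — peak 2.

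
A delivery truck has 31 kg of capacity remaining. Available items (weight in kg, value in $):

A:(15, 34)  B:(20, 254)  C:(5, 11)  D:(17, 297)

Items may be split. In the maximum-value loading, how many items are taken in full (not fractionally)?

Order: D (297/17=17.47) > B (254/20=12.70) > A (34/15=2.27) > C (11/5=2.20)
Fill: take D (17 @ 297) → take 14/20 of B → 177.80; 31/31 used.
1 item(s) taken whole; one partial (take 14/20 of B).

1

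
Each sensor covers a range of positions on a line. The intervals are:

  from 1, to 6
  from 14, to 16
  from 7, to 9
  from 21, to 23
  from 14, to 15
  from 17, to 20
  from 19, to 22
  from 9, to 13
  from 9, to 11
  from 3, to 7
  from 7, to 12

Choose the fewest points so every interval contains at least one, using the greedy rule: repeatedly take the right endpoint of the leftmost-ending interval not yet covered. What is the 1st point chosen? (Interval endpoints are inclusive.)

6

Sort by right endpoint; whenever an interval is uncovered, place a point at its right end.
Sorted: [1,6] [3,7] [7,9] [9,11] [7,12] [9,13] [14,15] [14,16] [17,20] [19,22] [21,23]
{[1,6],[3,7]} hit by 6; {[7,9],[9,11],[7,12],[9,13]} hit by 9; {[14,15],[14,16]} hit by 15; {[17,20],[19,22]} hit by 20; {[21,23]} hit by 23.
Points: 6, 9, 15, 20, 23 (5 total).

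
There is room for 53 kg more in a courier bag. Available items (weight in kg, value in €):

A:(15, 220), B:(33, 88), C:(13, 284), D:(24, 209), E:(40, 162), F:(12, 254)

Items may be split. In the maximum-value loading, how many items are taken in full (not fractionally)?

Sort by value per unit weight and fill in that order.
Ratios (sorted): C 21.85, F 21.17, A 14.67, D 8.71, E 4.05, B 2.67
take C (13 @ 284); take F (12 @ 254); take A (15 @ 220); take 13/24 of D → 113.21. Capacity used 53/53.
3 item(s) taken whole; one partial (take 13/24 of D).

3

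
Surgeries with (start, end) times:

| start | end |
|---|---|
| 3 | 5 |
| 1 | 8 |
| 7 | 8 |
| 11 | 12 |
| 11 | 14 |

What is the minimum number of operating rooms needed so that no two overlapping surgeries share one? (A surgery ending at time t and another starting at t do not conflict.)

Count concurrent intervals with a sweep; the peak is the room count.
Events (time:±→running): 1:+→1 3:+→2 … peak 2.

2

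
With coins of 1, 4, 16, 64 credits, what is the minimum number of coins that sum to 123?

123 − 1×64→59 − 3×16→11 − 2×4→3 − 3×1→0
Total coins = 1 + 3 + 2 + 3 = 9

9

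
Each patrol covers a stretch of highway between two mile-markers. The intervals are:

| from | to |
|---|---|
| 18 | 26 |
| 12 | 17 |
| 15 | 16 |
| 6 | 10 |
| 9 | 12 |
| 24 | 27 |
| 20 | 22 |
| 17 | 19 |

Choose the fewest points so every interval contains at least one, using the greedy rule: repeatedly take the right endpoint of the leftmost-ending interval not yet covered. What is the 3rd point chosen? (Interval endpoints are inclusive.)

By right end: [6,10]  [9,12]  [15,16]  [12,17]  [17,19]  [20,22]  [18,26]  [24,27]
[6,10] uncovered → point at 10; [15,16] uncovered → point at 16; [17,19] uncovered → point at 19; [20,22] uncovered → point at 22; [24,27] uncovered → point at 27.
Points: 10, 16, 19, 22, 27 (5 total).

19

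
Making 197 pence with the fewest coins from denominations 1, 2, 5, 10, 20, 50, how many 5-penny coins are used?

197 = 3×50 + 2×20 + 1×5 + 1×2
Count of 5: 1

1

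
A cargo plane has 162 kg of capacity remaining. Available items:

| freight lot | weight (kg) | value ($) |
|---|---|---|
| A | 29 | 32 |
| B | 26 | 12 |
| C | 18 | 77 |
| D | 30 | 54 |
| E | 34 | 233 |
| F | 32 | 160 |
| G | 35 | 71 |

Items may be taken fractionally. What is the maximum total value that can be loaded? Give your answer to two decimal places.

609.34

Greedy by value/weight ratio, highest first.
Order: E (233/34=6.85) > F (160/32=5.00) > C (77/18=4.28) > G (71/35=2.03) > D (54/30=1.80) > A (32/29=1.10) > B (12/26=0.46)
Fill: take E (34 @ 233) → take F (32 @ 160) → take C (18 @ 77) → take G (35 @ 71) → take D (30 @ 54) → take 13/29 of A → 14.34; 162/162 used.
Total value = 609.34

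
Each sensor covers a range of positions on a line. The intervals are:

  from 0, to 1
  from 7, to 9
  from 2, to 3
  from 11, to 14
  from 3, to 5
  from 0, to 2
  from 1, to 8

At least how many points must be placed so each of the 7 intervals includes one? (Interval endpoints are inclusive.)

4

By right end: [0,1]  [0,2]  [2,3]  [3,5]  [1,8]  [7,9]  [11,14]
[0,1] uncovered → point at 1; [2,3] uncovered → point at 3; [7,9] uncovered → point at 9; [11,14] uncovered → point at 14.
Points: 1, 3, 9, 14 (4 total).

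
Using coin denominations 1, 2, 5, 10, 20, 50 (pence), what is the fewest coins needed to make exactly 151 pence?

4

151 − 3×50→1 − 1×1→0
Total coins = 3 + 1 = 4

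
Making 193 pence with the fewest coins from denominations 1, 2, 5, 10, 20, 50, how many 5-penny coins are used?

0

Use the largest denomination that fits, subtract, and repeat.
193 = 3×50 + 2×20 + 1×2 + 1×1
Count of 5: 0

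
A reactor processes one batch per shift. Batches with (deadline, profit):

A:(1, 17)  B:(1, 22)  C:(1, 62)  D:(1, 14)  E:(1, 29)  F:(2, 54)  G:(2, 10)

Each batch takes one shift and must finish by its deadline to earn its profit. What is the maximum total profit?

116

By profit: C(d1,62), F(d2,54), E(d1,29), B(d1,22), A(d1,17), D(d1,14), G(d2,10)
C→slot 1; F→slot 2; E skipped; B skipped; A skipped; D skipped; G skipped.
Profit = 62 + 54 = 116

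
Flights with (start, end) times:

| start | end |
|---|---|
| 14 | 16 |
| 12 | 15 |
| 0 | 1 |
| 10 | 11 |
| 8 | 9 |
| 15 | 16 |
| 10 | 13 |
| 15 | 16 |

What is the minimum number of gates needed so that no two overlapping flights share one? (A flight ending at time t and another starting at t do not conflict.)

3

Count concurrent intervals with a sweep; the peak is the room count.
starts: [0, 8, 10, 10, 12, 14, 15, 15]
ends:   [1, 9, 11, 13, 15, 16, 16, 16]
s0→1 e1→0 s8→1 e9→0 s10→1 s10→2 e11→1 s12→2 e13→1 s14→2 e15→1 s15→2 s15→3  — peak 3.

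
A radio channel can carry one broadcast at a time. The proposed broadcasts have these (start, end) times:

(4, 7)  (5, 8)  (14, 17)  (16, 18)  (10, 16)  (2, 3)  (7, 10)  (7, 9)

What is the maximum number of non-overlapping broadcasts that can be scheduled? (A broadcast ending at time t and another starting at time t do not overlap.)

5

By end time: (2,3), (4,7), (5,8), (7,9), (7,10), (10,16), (14,17), (16,18).
Pick (2,3); next start ≥ 3 → (4,7); next start ≥ 7 → (7,9); next start ≥ 9 → (10,16); next start ≥ 16 → (16,18).
Selected 5 broadcasts.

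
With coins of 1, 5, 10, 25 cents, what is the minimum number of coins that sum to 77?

5

77 − 3×25→2 − 2×1→0
Total coins = 3 + 2 = 5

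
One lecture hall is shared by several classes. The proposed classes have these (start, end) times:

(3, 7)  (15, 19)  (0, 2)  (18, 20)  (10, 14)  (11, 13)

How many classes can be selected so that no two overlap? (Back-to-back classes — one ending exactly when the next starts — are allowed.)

Greedy by earliest finish: after sorting by end time, pick each interval compatible with the last pick.
Sorted by end: (0,2)  (3,7)  (11,13)  (10,14)  (15,19)  (18,20)
take (0,2); take (3,7); take (11,13); skip (10,14); take (15,19); skip (18,20).
Selected 4 classes.

4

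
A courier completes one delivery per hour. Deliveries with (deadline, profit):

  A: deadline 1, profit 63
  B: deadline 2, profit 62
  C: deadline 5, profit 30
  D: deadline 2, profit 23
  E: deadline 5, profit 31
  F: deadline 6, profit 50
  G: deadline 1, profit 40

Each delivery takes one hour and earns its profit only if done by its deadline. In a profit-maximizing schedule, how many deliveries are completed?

5

Profit order: A=63 B=62 F=50 G=40 E=31 C=30 D=23
Assign: A→slot 1, B→slot 2, F→slot 6, G skipped, E→slot 5, C→slot 4, D skipped.
Slots: [1:A] [2:B] [4:C] [5:E] [6:F]
5 of 7 scheduled.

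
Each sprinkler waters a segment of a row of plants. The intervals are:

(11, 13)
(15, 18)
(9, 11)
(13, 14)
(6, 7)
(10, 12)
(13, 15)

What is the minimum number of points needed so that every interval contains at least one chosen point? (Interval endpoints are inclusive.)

4

Sort by right endpoint; whenever an interval is uncovered, place a point at its right end.
By right end: [6,7]  [9,11]  [10,12]  [11,13]  [13,14]  [13,15]  [15,18]
[6,7] uncovered → point at 7; [9,11] uncovered → point at 11; [13,14] uncovered → point at 14; [15,18] uncovered → point at 18.
Points: 7, 11, 14, 18 (4 total).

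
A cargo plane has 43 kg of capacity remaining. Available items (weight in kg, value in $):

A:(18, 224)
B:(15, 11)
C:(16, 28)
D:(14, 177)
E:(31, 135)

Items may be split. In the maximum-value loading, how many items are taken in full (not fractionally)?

2

Ratios (sorted): D 12.64, A 12.44, E 4.35, C 1.75, B 0.73
take D (14 @ 177); take A (18 @ 224); take 11/31 of E → 47.90. Capacity used 43/43.
2 item(s) taken whole; one partial (take 11/31 of E).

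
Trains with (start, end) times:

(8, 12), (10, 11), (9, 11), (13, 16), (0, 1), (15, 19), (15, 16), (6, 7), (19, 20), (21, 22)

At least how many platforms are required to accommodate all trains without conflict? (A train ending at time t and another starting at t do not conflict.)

3

Count concurrent intervals with a sweep; the peak is the room count.
Events (time:±→running): 0:+→1 1:-→0 6:+→1 7:-→0 8:+→1 9:+→2 10:+→3 … peak 3.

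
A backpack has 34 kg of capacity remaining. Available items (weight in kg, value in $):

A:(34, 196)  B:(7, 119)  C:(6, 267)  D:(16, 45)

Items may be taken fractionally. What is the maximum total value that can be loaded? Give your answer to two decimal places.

507.06

Sort by value per unit weight and fill in that order.
Ratios (sorted): C 44.50, B 17.00, A 5.76, D 2.81
take C (6 @ 267); take B (7 @ 119); take 21/34 of A → 121.06. Capacity used 34/34.
Total value = 507.06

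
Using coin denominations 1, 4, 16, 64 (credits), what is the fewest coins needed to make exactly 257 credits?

5

257 − 4×64→1 − 1×1→0
Total coins = 4 + 1 = 5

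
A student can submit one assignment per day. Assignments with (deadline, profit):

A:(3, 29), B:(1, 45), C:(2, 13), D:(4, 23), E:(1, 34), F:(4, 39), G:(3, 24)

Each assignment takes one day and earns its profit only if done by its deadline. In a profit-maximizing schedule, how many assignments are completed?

Take jobs in profit order; each goes to the latest open slot no later than its deadline.
Profit order: B=45 F=39 E=34 A=29 G=24 D=23 C=13
Assign: B→slot 1, F→slot 4, E skipped, A→slot 3, G→slot 2, D skipped, C skipped.
Slots: [1:B] [2:G] [3:A] [4:F]
4 of 7 scheduled.

4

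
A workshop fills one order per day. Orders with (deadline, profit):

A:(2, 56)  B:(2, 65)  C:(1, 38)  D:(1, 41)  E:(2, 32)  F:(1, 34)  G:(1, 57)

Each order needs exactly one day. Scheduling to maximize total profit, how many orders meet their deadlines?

2

Sort by profit descending; place each in the latest free slot ≤ its deadline.
Profit order: B=65 G=57 A=56 D=41 C=38 F=34 E=32
Assign: B→slot 2, G→slot 1, A skipped, D skipped, C skipped, F skipped, E skipped.
Slots: [1:G] [2:B]
2 of 7 scheduled.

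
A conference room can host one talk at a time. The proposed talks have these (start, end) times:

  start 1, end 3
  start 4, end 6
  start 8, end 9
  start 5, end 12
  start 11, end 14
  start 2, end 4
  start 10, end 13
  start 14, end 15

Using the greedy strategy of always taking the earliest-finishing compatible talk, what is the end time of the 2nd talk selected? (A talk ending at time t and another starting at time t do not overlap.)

Sort by end time and greedily take each interval whose start is ≥ the last chosen end.
By end time: (1,3), (2,4), (4,6), (8,9), (5,12), (10,13), (11,14), (14,15).
Pick (1,3); next start ≥ 3 → (4,6); next start ≥ 6 → (8,9); next start ≥ 9 → (10,13); next start ≥ 13 → (14,15).
Selected: (1,3) (4,6) (8,9) (10,13) (14,15)

6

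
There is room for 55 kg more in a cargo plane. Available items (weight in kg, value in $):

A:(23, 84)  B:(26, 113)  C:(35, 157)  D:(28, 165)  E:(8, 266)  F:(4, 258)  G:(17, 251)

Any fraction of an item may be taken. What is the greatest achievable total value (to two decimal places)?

928.21

Ratios (sorted): F 64.50, E 33.25, G 14.76, D 5.89, C 4.49, B 4.35, A 3.65
take F (4 @ 258); take E (8 @ 266); take G (17 @ 251); take 26/28 of D → 153.21. Capacity used 55/55.
Total value = 928.21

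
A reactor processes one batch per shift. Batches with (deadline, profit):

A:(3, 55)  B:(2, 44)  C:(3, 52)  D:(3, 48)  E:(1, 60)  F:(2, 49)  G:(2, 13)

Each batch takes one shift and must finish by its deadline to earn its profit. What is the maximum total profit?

Take jobs in profit order; each goes to the latest open slot no later than its deadline.
Profit order: E=60 A=55 C=52 F=49 D=48 B=44 G=13
Assign: E→slot 1, A→slot 3, C→slot 2, F skipped, D skipped, B skipped, G skipped.
Slots: [1:E] [2:C] [3:A]
Profit = 60 + 52 + 55 = 167

167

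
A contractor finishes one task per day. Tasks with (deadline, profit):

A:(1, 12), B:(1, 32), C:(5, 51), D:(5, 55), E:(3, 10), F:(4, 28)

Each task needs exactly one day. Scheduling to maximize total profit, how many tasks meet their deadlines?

Profit order: D=55 C=51 B=32 F=28 A=12 E=10
Assign: D→slot 5, C→slot 4, B→slot 1, F→slot 3, A skipped, E→slot 2.
Slots: [1:B] [2:E] [3:F] [4:C] [5:D]
5 of 6 scheduled.

5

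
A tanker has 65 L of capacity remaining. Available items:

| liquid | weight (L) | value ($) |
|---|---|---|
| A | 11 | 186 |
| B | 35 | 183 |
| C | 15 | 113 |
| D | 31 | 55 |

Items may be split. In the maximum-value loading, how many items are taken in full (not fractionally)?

3

Ratios (sorted): A 16.91, C 7.53, B 5.23, D 1.77
take A (11 @ 186); take C (15 @ 113); take B (35 @ 183); take 4/31 of D → 7.10. Capacity used 65/65.
3 item(s) taken whole; one partial (take 4/31 of D).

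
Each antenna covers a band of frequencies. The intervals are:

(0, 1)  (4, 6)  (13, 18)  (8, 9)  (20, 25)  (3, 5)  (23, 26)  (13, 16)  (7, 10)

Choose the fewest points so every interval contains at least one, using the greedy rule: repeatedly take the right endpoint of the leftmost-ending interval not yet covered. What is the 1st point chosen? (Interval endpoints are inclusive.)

1

Sorted: [0,1] [3,5] [4,6] [8,9] [7,10] [13,16] [13,18] [20,25] [23,26]
{[0,1]} hit by 1; {[3,5],[4,6]} hit by 5; {[8,9],[7,10]} hit by 9; {[13,16],[13,18]} hit by 16; {[20,25],[23,26]} hit by 25.
Points: 1, 5, 9, 16, 25 (5 total).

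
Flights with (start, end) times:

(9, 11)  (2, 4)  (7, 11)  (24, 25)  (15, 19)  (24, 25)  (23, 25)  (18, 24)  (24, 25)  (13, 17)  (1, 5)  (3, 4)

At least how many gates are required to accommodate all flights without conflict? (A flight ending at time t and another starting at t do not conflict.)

Events (time:±→running): 1:+→1 2:+→2 3:+→3 4:-→2 4:-→1 5:-→0 7:+→1 9:+→2 11:-→1 11:-→0 13:+→1 15:+→2 17:-→1 18:+→2 19:-→1 23:+→2 24:-→1 24:+→2 24:+→3 24:+→4 … peak 4.

4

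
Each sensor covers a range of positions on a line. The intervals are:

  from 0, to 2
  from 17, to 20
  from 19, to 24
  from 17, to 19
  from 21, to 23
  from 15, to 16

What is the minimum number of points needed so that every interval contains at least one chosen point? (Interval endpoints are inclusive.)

4

Process intervals by earliest right end; each time one isn't hit yet, stab at its right endpoint.
By right end: [0,2]  [15,16]  [17,19]  [17,20]  [21,23]  [19,24]
[0,2] uncovered → point at 2; [15,16] uncovered → point at 16; [17,19] uncovered → point at 19; [21,23] uncovered → point at 23.
Points: 2, 16, 19, 23 (4 total).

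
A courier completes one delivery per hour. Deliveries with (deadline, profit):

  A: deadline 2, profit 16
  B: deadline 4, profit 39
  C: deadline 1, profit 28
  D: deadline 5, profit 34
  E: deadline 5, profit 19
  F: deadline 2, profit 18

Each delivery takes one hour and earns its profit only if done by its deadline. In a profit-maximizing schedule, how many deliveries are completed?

Sort by profit descending; place each in the latest free slot ≤ its deadline.
Profit order: B=39 D=34 C=28 E=19 F=18 A=16
Assign: B→slot 4, D→slot 5, C→slot 1, E→slot 3, F→slot 2, A skipped.
Slots: [1:C] [2:F] [3:E] [4:B] [5:D]
5 of 6 scheduled.

5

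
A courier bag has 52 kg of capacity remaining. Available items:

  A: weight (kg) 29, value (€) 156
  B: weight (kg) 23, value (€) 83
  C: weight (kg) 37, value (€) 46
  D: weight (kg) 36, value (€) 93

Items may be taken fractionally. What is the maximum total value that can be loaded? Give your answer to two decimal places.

Greedy by value/weight ratio, highest first.
Order: A (156/29=5.38) > B (83/23=3.61) > D (93/36=2.58) > C (46/37=1.24)
Fill: take A (29 @ 156) → take B (23 @ 83); 52/52 used.
Total value = 239.00

239.00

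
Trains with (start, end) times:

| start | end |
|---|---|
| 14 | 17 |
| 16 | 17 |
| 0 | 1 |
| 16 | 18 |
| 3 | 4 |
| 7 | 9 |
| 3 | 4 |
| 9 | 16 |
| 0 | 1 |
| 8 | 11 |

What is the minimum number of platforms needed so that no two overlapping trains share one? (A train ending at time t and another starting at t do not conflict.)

3

Count concurrent intervals with a sweep; the peak is the room count.
starts: [0, 0, 3, 3, 7, 8, 9, 14, 16, 16]
ends:   [1, 1, 4, 4, 9, 11, 16, 17, 17, 18]
s0→1 s0→2 e1→1 e1→0 s3→1 s3→2 e4→1 e4→0 s7→1 s8→2 e9→1 s9→2 e11→1 s14→2 e16→1 s16→2 s16→3  — peak 3.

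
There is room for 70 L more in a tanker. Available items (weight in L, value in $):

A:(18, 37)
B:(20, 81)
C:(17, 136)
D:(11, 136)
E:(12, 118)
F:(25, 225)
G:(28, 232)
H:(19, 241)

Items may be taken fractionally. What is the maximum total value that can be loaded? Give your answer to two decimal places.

Greedy by value/weight ratio, highest first.
Order: H (241/19=12.68) > D (136/11=12.36) > E (118/12=9.83) > F (225/25=9.00) > G (232/28=8.29) > C (136/17=8.00) > B (81/20=4.05) > A (37/18=2.06)
Fill: take H (19 @ 241) → take D (11 @ 136) → take E (12 @ 118) → take F (25 @ 225) → take 3/28 of G → 24.86; 70/70 used.
Total value = 744.86

744.86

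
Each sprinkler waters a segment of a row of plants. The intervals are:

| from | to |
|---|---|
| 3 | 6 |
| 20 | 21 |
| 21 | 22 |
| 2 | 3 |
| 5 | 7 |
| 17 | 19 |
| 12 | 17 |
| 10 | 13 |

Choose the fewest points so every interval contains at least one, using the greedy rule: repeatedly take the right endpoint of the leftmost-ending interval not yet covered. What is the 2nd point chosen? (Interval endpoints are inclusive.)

Sorted: [2,3] [3,6] [5,7] [10,13] [12,17] [17,19] [20,21] [21,22]
{[2,3],[3,6]} hit by 3; {[5,7]} hit by 7; {[10,13],[12,17]} hit by 13; {[17,19]} hit by 19; {[20,21],[21,22]} hit by 21.
Points: 3, 7, 13, 19, 21 (5 total).

7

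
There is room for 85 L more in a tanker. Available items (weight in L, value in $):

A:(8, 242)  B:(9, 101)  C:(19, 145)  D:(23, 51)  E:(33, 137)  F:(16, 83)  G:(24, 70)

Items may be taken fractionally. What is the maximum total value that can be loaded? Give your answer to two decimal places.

708.00

Order: A (242/8=30.25) > B (101/9=11.22) > C (145/19=7.63) > F (83/16=5.19) > E (137/33=4.15) > G (70/24=2.92) > D (51/23=2.22)
Fill: take A (8 @ 242) → take B (9 @ 101) → take C (19 @ 145) → take F (16 @ 83) → take E (33 @ 137); 85/85 used.
Total value = 708.00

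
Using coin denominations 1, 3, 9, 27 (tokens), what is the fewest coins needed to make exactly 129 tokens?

Greedy: take as many of the largest coin as possible, then repeat with the remainder.
129 − 4×27→21 − 2×9→3 − 1×3→0
Total coins = 4 + 2 + 1 = 7

7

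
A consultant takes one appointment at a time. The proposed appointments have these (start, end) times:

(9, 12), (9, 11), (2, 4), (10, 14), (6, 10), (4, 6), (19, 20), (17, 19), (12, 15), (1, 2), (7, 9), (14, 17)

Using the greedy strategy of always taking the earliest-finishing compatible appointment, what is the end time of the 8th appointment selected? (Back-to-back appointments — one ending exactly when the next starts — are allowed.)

20

Greedy by earliest finish: after sorting by end time, pick each interval compatible with the last pick.
By end time: (1,2), (2,4), (4,6), (7,9), (6,10), (9,11), (9,12), (10,14), (12,15), (14,17), (17,19), (19,20).
Pick (1,2); next start ≥ 2 → (2,4); next start ≥ 4 → (4,6); next start ≥ 6 → (7,9); next start ≥ 9 → (9,11); next start ≥ 11 → (12,15); next start ≥ 15 → (17,19); next start ≥ 19 → (19,20).
Selected: (1,2) (2,4) (4,6) (7,9) (9,11) (12,15) (17,19) (19,20)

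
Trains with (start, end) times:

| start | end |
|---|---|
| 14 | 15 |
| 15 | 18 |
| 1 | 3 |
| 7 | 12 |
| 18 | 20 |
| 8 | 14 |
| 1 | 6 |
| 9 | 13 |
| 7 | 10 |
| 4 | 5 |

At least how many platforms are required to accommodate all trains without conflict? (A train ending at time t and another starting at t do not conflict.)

The answer is the maximum number of intervals overlapping at any instant.
starts: [1, 1, 4, 7, 7, 8, 9, 14, 15, 18]
ends:   [3, 5, 6, 10, 12, 13, 14, 15, 18, 20]
s1→1 s1→2 e3→1 s4→2 e5→1 e6→0 s7→1 s7→2 s8→3 s9→4  — peak 4.

4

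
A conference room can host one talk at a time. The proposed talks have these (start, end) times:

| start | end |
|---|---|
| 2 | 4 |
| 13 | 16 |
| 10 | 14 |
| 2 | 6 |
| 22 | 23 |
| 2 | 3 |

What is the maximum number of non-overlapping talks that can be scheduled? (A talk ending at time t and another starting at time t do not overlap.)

3

By end time: (2,3), (2,4), (2,6), (10,14), (13,16), (22,23).
Pick (2,3); next start ≥ 3 → (10,14); next start ≥ 14 → (22,23).
Selected 3 talks.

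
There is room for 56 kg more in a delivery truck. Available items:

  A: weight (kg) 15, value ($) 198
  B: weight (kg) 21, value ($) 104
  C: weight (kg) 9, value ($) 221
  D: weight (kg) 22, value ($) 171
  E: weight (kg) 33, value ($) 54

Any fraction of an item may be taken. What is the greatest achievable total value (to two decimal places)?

Sort by value per unit weight and fill in that order.
Ratios (sorted): C 24.56, A 13.20, D 7.77, B 4.95, E 1.64
take C (9 @ 221); take A (15 @ 198); take D (22 @ 171); take 10/21 of B → 49.52. Capacity used 56/56.
Total value = 639.52

639.52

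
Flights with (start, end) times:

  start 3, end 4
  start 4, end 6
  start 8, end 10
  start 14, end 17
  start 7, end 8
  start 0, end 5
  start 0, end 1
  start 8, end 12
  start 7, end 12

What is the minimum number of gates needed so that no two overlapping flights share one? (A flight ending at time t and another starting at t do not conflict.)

3

The answer is the maximum number of intervals overlapping at any instant.
starts: [0, 0, 3, 4, 7, 7, 8, 8, 14]
ends:   [1, 4, 5, 6, 8, 10, 12, 12, 17]
s0→1 s0→2 e1→1 s3→2 e4→1 s4→2 e5→1 e6→0 s7→1 s7→2 e8→1 s8→2 s8→3  — peak 3.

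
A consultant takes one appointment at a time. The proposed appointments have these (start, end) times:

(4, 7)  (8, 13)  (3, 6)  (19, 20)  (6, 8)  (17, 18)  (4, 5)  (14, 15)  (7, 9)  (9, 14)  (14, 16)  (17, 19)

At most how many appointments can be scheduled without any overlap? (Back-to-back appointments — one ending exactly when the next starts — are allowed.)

Sorted by end: (4,5)  (3,6)  (4,7)  (6,8)  (7,9)  (8,13)  (9,14)  (14,15)  (14,16)  (17,18)  (17,19)  (19,20)
take (4,5); take (6,8); take (8,13); skip (9,14); take (14,15); take (17,18); skip (17,19); take (19,20).
Selected 6 appointments.

6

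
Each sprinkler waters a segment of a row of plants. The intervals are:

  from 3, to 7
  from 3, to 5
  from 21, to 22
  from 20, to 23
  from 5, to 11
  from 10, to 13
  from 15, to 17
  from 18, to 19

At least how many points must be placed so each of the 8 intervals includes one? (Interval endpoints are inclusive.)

Sorted: [3,5] [3,7] [5,11] [10,13] [15,17] [18,19] [21,22] [20,23]
{[3,5],[3,7],[5,11]} hit by 5; {[10,13]} hit by 13; {[15,17]} hit by 17; {[18,19]} hit by 19; {[21,22],[20,23]} hit by 22.
Points: 5, 13, 17, 19, 22 (5 total).

5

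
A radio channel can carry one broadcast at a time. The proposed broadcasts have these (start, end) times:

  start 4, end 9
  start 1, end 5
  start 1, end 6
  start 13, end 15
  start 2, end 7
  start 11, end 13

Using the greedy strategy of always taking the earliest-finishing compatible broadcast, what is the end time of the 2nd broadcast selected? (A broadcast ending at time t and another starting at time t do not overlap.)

13

Order by finish time; keep every interval that doesn't clash with the previous kept one.
By end time: (1,5), (1,6), (2,7), (4,9), (11,13), (13,15).
Pick (1,5); next start ≥ 5 → (11,13); next start ≥ 13 → (13,15).
Selected: (1,5) (11,13) (13,15)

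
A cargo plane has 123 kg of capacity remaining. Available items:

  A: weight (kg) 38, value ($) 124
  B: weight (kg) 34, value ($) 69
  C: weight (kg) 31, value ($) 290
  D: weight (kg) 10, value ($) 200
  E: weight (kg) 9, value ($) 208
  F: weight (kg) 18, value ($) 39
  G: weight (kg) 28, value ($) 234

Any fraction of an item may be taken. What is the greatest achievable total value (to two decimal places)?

Ratios (sorted): E 23.11, D 20.00, C 9.35, G 8.36, A 3.26, F 2.17, B 2.03
take E (9 @ 208); take D (10 @ 200); take C (31 @ 290); take G (28 @ 234); take A (38 @ 124); take 7/18 of F → 15.17. Capacity used 123/123.
Total value = 1071.17

1071.17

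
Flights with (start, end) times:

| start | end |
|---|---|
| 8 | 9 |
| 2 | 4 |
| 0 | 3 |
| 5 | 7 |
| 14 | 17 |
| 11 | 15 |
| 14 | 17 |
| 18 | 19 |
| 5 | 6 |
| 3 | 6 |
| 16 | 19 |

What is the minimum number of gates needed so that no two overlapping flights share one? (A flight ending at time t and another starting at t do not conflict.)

starts: [0, 2, 3, 5, 5, 8, 11, 14, 14, 16, 18]
ends:   [3, 4, 6, 6, 7, 9, 15, 17, 17, 19, 19]
s0→1 s2→2 e3→1 s3→2 e4→1 s5→2 s5→3  — peak 3.

3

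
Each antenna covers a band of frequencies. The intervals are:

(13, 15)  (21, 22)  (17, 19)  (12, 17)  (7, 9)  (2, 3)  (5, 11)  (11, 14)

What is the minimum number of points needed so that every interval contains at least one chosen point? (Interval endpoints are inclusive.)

Sort by right endpoint; whenever an interval is uncovered, place a point at its right end.
By right end: [2,3]  [7,9]  [5,11]  [11,14]  [13,15]  [12,17]  [17,19]  [21,22]
[2,3] uncovered → point at 3; [7,9] uncovered → point at 9; [11,14] uncovered → point at 14; [17,19] uncovered → point at 19; [21,22] uncovered → point at 22.
Points: 3, 9, 14, 19, 22 (5 total).

5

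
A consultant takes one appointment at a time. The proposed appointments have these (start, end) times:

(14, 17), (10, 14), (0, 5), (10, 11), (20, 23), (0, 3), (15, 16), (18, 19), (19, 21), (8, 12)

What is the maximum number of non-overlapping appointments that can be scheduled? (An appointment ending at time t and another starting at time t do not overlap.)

Sort by end time and greedily take each interval whose start is ≥ the last chosen end.
Sorted by end: (0,3)  (0,5)  (10,11)  (8,12)  (10,14)  (15,16)  (14,17)  (18,19)  (19,21)  (20,23)
take (0,3); take (10,11); take (15,16); skip (14,17); take (18,19); take (19,21); skip (20,23).
Selected 5 appointments.

5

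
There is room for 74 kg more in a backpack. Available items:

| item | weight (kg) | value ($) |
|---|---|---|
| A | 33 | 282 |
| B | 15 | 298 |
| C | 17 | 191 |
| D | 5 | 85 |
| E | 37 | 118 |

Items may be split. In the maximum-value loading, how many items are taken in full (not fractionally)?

Greedy by value/weight ratio, highest first.
Order: B (298/15=19.87) > D (85/5=17.00) > C (191/17=11.24) > A (282/33=8.55) > E (118/37=3.19)
Fill: take B (15 @ 298) → take D (5 @ 85) → take C (17 @ 191) → take A (33 @ 282) → take 4/37 of E → 12.76; 74/74 used.
4 item(s) taken whole; one partial (take 4/37 of E).

4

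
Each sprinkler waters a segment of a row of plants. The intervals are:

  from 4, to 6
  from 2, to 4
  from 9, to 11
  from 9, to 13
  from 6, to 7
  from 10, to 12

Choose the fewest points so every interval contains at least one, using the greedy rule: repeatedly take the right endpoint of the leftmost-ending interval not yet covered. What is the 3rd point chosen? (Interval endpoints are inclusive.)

Process intervals by earliest right end; each time one isn't hit yet, stab at its right endpoint.
By right end: [2,4]  [4,6]  [6,7]  [9,11]  [10,12]  [9,13]
[2,4] uncovered → point at 4; [6,7] uncovered → point at 7; [9,11] uncovered → point at 11.
Points: 4, 7, 11 (3 total).

11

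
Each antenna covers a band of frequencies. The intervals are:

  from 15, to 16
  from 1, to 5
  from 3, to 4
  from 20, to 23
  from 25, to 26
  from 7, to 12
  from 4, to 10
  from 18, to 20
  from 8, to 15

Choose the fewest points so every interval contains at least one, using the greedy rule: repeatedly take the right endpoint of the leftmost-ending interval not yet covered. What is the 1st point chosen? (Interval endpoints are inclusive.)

Sorted: [3,4] [1,5] [4,10] [7,12] [8,15] [15,16] [18,20] [20,23] [25,26]
{[3,4],[1,5],[4,10]} hit by 4; {[7,12],[8,15]} hit by 12; {[15,16]} hit by 16; {[18,20],[20,23]} hit by 20; {[25,26]} hit by 26.
Points: 4, 12, 16, 20, 26 (5 total).

4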